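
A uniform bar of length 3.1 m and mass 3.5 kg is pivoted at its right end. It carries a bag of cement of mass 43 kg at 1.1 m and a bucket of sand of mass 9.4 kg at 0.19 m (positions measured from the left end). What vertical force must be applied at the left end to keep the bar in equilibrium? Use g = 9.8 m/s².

About the right end:
Beam weight: 3.5 × 9.8 = 34.3 N down at 1.55 m → arm 1.55 m, τ = 34.3 × 1.55 = 53.16 N·m counterclockwise.
Bag of cement: 43 × 9.8 = 421.4 N down at 1.1 m → arm 2 m, τ = 421.4 × 2 = 842.8 N·m counterclockwise.
Bucket of sand: 9.4 × 9.8 = 92.12 N down at 0.19 m → arm 2.91 m, τ = 92.12 × 2.91 = 268.1 N·m counterclockwise.
Net moment of the loads = 1164 N·m counterclockwise.
The upward force F acts at the left end, arm 3.1 m, giving F × 3.1 clockwise.
Balancing moments: F × 3.1 = 1164, giving F = 1164 / 3.1 = 375 N.

F ≈ 375 N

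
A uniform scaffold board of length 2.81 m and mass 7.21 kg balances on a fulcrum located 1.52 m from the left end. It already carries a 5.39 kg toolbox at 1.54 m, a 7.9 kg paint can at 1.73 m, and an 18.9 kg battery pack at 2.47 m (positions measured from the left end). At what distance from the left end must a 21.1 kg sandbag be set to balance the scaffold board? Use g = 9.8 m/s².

x ≈ 0.625 m from the left end

Sum moments about the fulcrum (at 1.52 m from the left end) (the support reaction has zero arm there).
Beam weight: 7.21 × 9.8 = 70.66 N down at 1.405 m → arm 0.115 m, τ = 70.66 × 0.115 = 8.126 N·m counterclockwise.
Toolbox: 5.39 × 9.8 = 52.82 N down at 1.54 m → arm 0.02 m, τ = 52.82 × 0.02 = 1.056 N·m clockwise.
Paint can: 7.9 × 9.8 = 77.42 N down at 1.73 m → arm 0.21 m, τ = 77.42 × 0.21 = 16.26 N·m clockwise.
Battery pack: 18.9 × 9.8 = 185.2 N down at 2.47 m → arm 0.95 m, τ = 185.2 × 0.95 = 175.9 N·m clockwise.
Net moment of existing loads = 185.1 N·m clockwise.
The sandbag weighs 21.1 × 9.8 = 206.8 N and must supply an equal counterclockwise moment, so its lever arm about the fulcrum is 185.1 / 206.8 = 0.895 m.
That puts it at 1.52 − 0.895 = 0.625 m from the left end.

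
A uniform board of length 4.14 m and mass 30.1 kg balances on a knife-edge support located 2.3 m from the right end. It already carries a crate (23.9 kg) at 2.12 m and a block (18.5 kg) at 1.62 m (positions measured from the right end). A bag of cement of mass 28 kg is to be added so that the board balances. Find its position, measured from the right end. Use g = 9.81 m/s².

Taking torques about the knife-edge support (at 2.3 m from the right end):
Beam weight: 30.1 × 9.81 = 295.3 N down at 2.07 m → arm 0.23 m, τ = 295.3 × 0.23 = 67.92 N·m clockwise.
Crate: 23.9 × 9.81 = 234.5 N down at 2.12 m → arm 0.18 m, τ = 234.5 × 0.18 = 42.21 N·m clockwise.
Block: 18.5 × 9.81 = 181.5 N down at 1.62 m → arm 0.68 m, τ = 181.5 × 0.68 = 123.4 N·m clockwise.
Net moment of existing loads = 233.5 N·m clockwise.
The bag of cement weighs 28 × 9.81 = 274.7 N and must supply an equal counterclockwise moment, so its lever arm about the knife-edge support is 233.5 / 274.7 = 0.85 m.
That puts it at 2.3 + 0.85 = 3.15 m from the right end.

x ≈ 3.15 m from the right end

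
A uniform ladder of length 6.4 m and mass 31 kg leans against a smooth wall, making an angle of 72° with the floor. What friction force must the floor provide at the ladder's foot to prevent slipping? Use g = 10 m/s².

f ≈ 50.4 N

Take moments about the foot of the ladder.
Ladder weight 31×10 = 310 N acts at 3.2 m along the ladder; its horizontal arm is 3.2·cos72° = 0.9889 m → τ = 306.6 N·m clockwise.
Wall normal N acts horizontally at the top; its moment arm is the height L sinθ = 6.4·sin72° = 6.087 m, counterclockwise.
For rotational equilibrium, N × 6.087 = 306.6, so N = 50.4 N.
ΣFx = 0: friction at the foot balances the wall's push, so f = N_wall = 50.4 N.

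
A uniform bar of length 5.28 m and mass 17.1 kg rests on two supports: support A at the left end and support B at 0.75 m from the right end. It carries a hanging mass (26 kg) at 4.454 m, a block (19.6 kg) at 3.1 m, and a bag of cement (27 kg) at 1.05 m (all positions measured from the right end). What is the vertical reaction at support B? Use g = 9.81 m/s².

About support A:
Beam weight: 17.1 × 9.81 = 167.8 N down at 2.64 m → arm 2.64 m, τ = 167.8 × 2.64 = 443 N·m clockwise.
Hanging mass: 26 × 9.81 = 255.1 N down at 4.454 m → arm 0.826 m, τ = 255.1 × 0.826 = 210.7 N·m clockwise.
Block: 19.6 × 9.81 = 192.3 N down at 3.1 m → arm 2.18 m, τ = 192.3 × 2.18 = 419.2 N·m clockwise.
Bag of cement: 27 × 9.81 = 264.9 N down at 1.05 m → arm 4.23 m, τ = 264.9 × 4.23 = 1121 N·m clockwise.
Net load moment about support A = 2194 N·m clockwise.
Reaction R at support B is upward at 0.75 m, arm 4.53 m → moment R × 4.53 counterclockwise.
Balancing moments: R × 4.53 = 2194, giving R = 484 N.

R_B ≈ 484 N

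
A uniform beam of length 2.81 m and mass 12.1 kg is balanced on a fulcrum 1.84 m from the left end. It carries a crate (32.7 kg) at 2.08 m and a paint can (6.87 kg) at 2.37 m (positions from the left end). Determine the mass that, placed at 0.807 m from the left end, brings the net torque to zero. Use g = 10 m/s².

Choose the fulcrum (at 1.84 m from the left end) as the axis so the support reaction has zero arm there.
Beam weight: 12.1 × 10 = 121 N down at 1.405 m → arm 0.435 m, τ = 121 × 0.435 = 52.63 N·m counterclockwise.
Crate: 32.7 × 10 = 327 N down at 2.08 m → arm 0.24 m, τ = 327 × 0.24 = 78.48 N·m clockwise.
Paint can: 6.87 × 10 = 68.7 N down at 2.37 m → arm 0.53 m, τ = 68.7 × 0.53 = 36.41 N·m clockwise.
Net moment of known loads = 62.26 N·m clockwise.
An unknown mass m at 0.807 m has arm 1.033 m; its moment is m·g·1.033 counterclockwise.
For rotational equilibrium, m × 10 × 1.033 = 62.26, so m = 62.26 / (10 × 1.033) = 6.03 kg.

m ≈ 6.03 kg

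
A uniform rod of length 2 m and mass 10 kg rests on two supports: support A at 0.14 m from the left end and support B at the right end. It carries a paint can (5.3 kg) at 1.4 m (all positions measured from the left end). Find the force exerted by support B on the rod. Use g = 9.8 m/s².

R_B ≈ 80.5 N

Sum moments about support A (its reaction then has zero moment arm).
Beam weight: 10 × 9.8 = 98 N down at 1 m → arm 0.86 m, τ = 98 × 0.86 = 84.28 N·m clockwise.
Paint can: 5.3 × 9.8 = 51.94 N down at 1.4 m → arm 1.26 m, τ = 51.94 × 1.26 = 65.44 N·m clockwise.
Net load moment about support A = 149.7 N·m clockwise.
Reaction R at support B is upward at 2 m, arm 1.86 m → moment R × 1.86 counterclockwise.
Balancing moments: R × 1.86 = 149.7, giving R = 80.5 N.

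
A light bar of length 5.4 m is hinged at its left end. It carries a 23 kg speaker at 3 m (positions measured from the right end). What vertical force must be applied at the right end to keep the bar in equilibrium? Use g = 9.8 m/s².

Choose the left end as the axis so the unknown pivot reaction has zero arm there.
Speaker: 23 × 9.8 = 225.4 N down at 3 m → arm 2.4 m, τ = 225.4 × 2.4 = 541 N·m clockwise.
Net moment of the loads = 541 N·m clockwise.
The upward force F acts at the right end, arm 5.4 m, giving F × 5.4 counterclockwise.
Στ = 0 ⇒ F × 5.4 = 541 ⇒ F = 541 / 5.4 = 100 N.

F ≈ 100 N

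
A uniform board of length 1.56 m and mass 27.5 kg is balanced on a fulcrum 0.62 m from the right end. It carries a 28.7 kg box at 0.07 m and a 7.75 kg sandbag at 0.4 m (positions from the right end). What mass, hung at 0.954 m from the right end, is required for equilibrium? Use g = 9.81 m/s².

m ≈ 39.2 kg

About the fulcrum (at 0.62 m from the right end):
Beam weight: 27.5 × 9.81 = 269.8 N down at 0.78 m → arm 0.16 m, τ = 269.8 × 0.16 = 43.17 N·m counterclockwise.
Box: 28.7 × 9.81 = 281.5 N down at 0.07 m → arm 0.55 m, τ = 281.5 × 0.55 = 154.8 N·m clockwise.
Sandbag: 7.75 × 9.81 = 76.03 N down at 0.4 m → arm 0.22 m, τ = 76.03 × 0.22 = 16.73 N·m clockwise.
Net moment of known loads = 128.4 N·m clockwise.
An unknown mass m at 0.954 m has arm 0.334 m; its moment is m·g·0.334 counterclockwise.
Στ = 0 ⇒ m × 9.81 × 0.334 = 128.4 ⇒ m = 128.4 / (9.81 × 0.334) = 39.2 kg.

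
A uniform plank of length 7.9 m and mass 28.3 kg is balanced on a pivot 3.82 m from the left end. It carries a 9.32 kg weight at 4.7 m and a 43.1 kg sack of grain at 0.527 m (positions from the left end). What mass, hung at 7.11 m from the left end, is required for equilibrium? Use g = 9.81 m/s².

Taking torques about the pivot (at 3.82 m from the left end):
Beam weight: 28.3 × 9.81 = 277.6 N down at 3.95 m → arm 0.13 m, τ = 277.6 × 0.13 = 36.09 N·m clockwise.
Weight: 9.32 × 9.81 = 91.43 N down at 4.7 m → arm 0.88 m, τ = 91.43 × 0.88 = 80.46 N·m clockwise.
Sack of grain: 43.1 × 9.81 = 422.8 N down at 0.527 m → arm 3.293 m, τ = 422.8 × 3.293 = 1392 N·m counterclockwise.
Net moment of known loads = 1275 N·m counterclockwise.
An unknown mass m at 7.11 m has arm 3.29 m; its moment is m·g·3.29 clockwise.
Setting net torque to zero: m × 9.81 × 3.29 = 1275 → m = 1275 / (9.81 × 3.29) = 39.5 kg.

m ≈ 39.5 kg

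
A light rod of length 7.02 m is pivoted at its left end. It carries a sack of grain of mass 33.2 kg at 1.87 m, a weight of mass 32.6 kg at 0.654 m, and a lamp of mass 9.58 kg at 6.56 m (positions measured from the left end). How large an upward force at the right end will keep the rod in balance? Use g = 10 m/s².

F ≈ 208 N

Taking torques about the left end:
Sack of grain: 33.2 × 10 = 332 N down at 1.87 m → arm 1.87 m, τ = 332 × 1.87 = 620.8 N·m clockwise.
Weight: 32.6 × 10 = 326 N down at 0.654 m → arm 0.654 m, τ = 326 × 0.654 = 213.2 N·m clockwise.
Lamp: 9.58 × 10 = 95.8 N down at 6.56 m → arm 6.56 m, τ = 95.8 × 6.56 = 628.4 N·m clockwise.
Net moment of the loads = 1462 N·m clockwise.
The upward force F acts at the right end, arm 7.02 m, giving F × 7.02 counterclockwise.
Balancing moments: F × 7.02 = 1462, giving F = 1462 / 7.02 = 208 N.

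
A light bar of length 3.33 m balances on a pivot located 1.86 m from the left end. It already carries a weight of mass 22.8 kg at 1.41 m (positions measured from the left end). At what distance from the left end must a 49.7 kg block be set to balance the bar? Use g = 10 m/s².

x ≈ 2.07 m from the left end

Take moments about the pivot (at 1.86 m from the left end).
Weight: 22.8 × 10 = 228 N down at 1.41 m → arm 0.45 m, τ = 228 × 0.45 = 102.6 N·m counterclockwise.
Net moment of existing loads = 102.6 N·m counterclockwise.
The block weighs 49.7 × 10 = 497 N and must supply an equal clockwise moment, so its lever arm about the pivot is 102.6 / 497 = 0.206 m.
That puts it at 1.86 + 0.206 = 2.07 m from the left end.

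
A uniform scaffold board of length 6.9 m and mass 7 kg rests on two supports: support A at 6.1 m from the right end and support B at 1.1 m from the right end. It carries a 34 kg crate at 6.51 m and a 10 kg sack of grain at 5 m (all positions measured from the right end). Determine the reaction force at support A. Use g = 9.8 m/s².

Taking torques about support B:
Beam weight: 7 × 9.8 = 68.6 N down at 3.45 m → arm 2.35 m, τ = 68.6 × 2.35 = 161.2 N·m counterclockwise.
Crate: 34 × 9.8 = 333.2 N down at 6.51 m → arm 5.41 m, τ = 333.2 × 5.41 = 1803 N·m counterclockwise.
Sack of grain: 10 × 9.8 = 98 N down at 5 m → arm 3.9 m, τ = 98 × 3.9 = 382.2 N·m counterclockwise.
Net load moment about support B = 2346 N·m counterclockwise.
Reaction R at support A is upward at 6.1 m, arm 5 m → moment R × 5 clockwise.
Balancing moments: R × 5 = 2346, giving R = 469 N.

R_A ≈ 469 N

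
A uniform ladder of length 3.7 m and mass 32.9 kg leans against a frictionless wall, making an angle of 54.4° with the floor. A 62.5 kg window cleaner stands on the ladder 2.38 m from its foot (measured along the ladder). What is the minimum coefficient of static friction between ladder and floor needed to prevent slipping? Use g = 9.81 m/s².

Take moments about the foot of the ladder.
Ladder weight 32.9×9.81 = 322.7 N acts at 1.85 m along the ladder; its horizontal arm is 1.85·cos54.4° = 1.077 m → τ = 347.5 N·m clockwise.
Window cleaner: 62.5×9.81 = 613.1 N at 2.38 m → arm 1.385 m → τ = 849.1 N·m clockwise.
Wall normal N acts horizontally at the top; its moment arm is the height L sinθ = 3.7·sin54.4° = 3.008 m, counterclockwise.
For rotational equilibrium, N × 3.008 = 1197, so N = 397.9 N.
ΣFx = 0 ⇒ f = N_wall = 397.9 N. ΣFy = 0 ⇒ N_floor = 935.8 N.
μ_min = f / N_floor = 397.9 / 935.8 = 0.425.

μ_min ≈ 0.425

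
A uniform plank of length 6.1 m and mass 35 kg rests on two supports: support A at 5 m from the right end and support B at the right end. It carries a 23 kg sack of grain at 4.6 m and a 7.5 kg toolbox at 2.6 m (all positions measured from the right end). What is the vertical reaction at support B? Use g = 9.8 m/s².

Taking torques about support A:
Beam weight: 35 × 9.8 = 343 N down at 3.05 m → arm 1.95 m, τ = 343 × 1.95 = 668.9 N·m clockwise.
Sack of grain: 23 × 9.8 = 225.4 N down at 4.6 m → arm 0.4 m, τ = 225.4 × 0.4 = 90.16 N·m clockwise.
Toolbox: 7.5 × 9.8 = 73.5 N down at 2.6 m → arm 2.4 m, τ = 73.5 × 2.4 = 176.4 N·m clockwise.
Net load moment about support A = 935.5 N·m clockwise.
Reaction R at support B is upward at 0 m, arm 5 m → moment R × 5 counterclockwise.
Balancing moments: R × 5 = 935.5, giving R = 187 N.

R_B ≈ 187 N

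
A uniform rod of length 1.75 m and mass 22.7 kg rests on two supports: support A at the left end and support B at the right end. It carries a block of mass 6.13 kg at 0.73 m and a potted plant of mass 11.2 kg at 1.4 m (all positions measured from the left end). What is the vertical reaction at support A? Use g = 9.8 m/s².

Sum moments about support B (its reaction then has zero moment arm).
Beam weight: 22.7 × 9.8 = 222.5 N down at 0.875 m → arm 0.875 m, τ = 222.5 × 0.875 = 194.7 N·m counterclockwise.
Block: 6.13 × 9.8 = 60.07 N down at 0.73 m → arm 1.02 m, τ = 60.07 × 1.02 = 61.27 N·m counterclockwise.
Potted plant: 11.2 × 9.8 = 109.8 N down at 1.4 m → arm 0.35 m, τ = 109.8 × 0.35 = 38.43 N·m counterclockwise.
Net load moment about support B = 294.4 N·m counterclockwise.
Reaction R at support A is upward at 0 m, arm 1.75 m → moment R × 1.75 clockwise.
Setting net torque to zero: R × 1.75 = 294.4 → R = 168 N.

R_A ≈ 168 N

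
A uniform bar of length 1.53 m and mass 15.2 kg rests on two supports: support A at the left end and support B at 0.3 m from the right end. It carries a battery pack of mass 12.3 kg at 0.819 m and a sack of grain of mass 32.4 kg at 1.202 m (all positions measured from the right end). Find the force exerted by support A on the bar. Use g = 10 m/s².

R_A ≈ 347 N

Taking torques about support B:
Beam weight: 15.2 × 10 = 152 N down at 0.765 m → arm 0.465 m, τ = 152 × 0.465 = 70.68 N·m counterclockwise.
Battery pack: 12.3 × 10 = 123 N down at 0.819 m → arm 0.519 m, τ = 123 × 0.519 = 63.84 N·m counterclockwise.
Sack of grain: 32.4 × 10 = 324 N down at 1.202 m → arm 0.902 m, τ = 324 × 0.902 = 292.2 N·m counterclockwise.
Net load moment about support B = 426.7 N·m counterclockwise.
Reaction R at support A is upward at 1.53 m, arm 1.23 m → moment R × 1.23 clockwise.
Στ = 0 ⇒ R × 1.23 = 426.7 ⇒ R = 347 N.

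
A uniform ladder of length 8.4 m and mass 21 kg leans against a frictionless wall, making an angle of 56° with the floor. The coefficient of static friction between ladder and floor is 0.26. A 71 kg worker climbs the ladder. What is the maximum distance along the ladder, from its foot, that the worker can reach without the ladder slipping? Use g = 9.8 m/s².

Taking torques about the foot of the ladder:
Ladder weight 21×9.8 = 205.8 N acts at 4.2 m along the ladder; its horizontal arm is 4.2·cos56° = 2.349 m → τ = 483.4 N·m clockwise.
Worker weight 71×9.8 = 695.8 N at distance d → arm d·cos56° → τ = 695.8·d·0.5592 clockwise.
Wall normal N at the top has arm L sinθ = 6.964 m counterclockwise, so Στ = 0 gives N·6.964 = 483.4 + 389.1·d.
ΣFy = 0 ⇒ N_floor = 901.6 N, so the maximum friction is μ_s·N_floor = 0.26×901.6 = 234.4 N. ΣFx = 0 ⇒ N_wall = f, so at the slipping point N = 234.4 N.
Substituting: 234.4×6.964 = 483.4 + 389.1·d ⇒ d = (1632 − 483.4) / 389.1 = 2.95 m.

d ≈ 2.95 m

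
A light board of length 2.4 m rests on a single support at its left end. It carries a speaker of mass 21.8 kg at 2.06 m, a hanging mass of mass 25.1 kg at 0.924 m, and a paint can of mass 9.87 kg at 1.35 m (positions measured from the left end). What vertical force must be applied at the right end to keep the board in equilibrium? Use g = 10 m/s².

Take moments about the left end.
Speaker: 21.8 × 10 = 218 N down at 2.06 m → arm 2.06 m, τ = 218 × 2.06 = 449.1 N·m clockwise.
Hanging mass: 25.1 × 10 = 251 N down at 0.924 m → arm 0.924 m, τ = 251 × 0.924 = 231.9 N·m clockwise.
Paint can: 9.87 × 10 = 98.7 N down at 1.35 m → arm 1.35 m, τ = 98.7 × 1.35 = 133.2 N·m clockwise.
Net moment of the loads = 814.2 N·m clockwise.
The upward force F acts at the right end, arm 2.4 m, giving F × 2.4 counterclockwise.
Balancing moments: F × 2.4 = 814.2, giving F = 814.2 / 2.4 = 339 N.

F ≈ 339 N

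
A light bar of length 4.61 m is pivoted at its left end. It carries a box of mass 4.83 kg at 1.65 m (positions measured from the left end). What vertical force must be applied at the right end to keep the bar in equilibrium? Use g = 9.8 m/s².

F ≈ 16.9 N

About the left end:
Box: 4.83 × 9.8 = 47.33 N down at 1.65 m → arm 1.65 m, τ = 47.33 × 1.65 = 78.09 N·m clockwise.
Net moment of the loads = 78.09 N·m clockwise.
The upward force F acts at the right end, arm 4.61 m, giving F × 4.61 counterclockwise.
For rotational equilibrium, F × 4.61 = 78.09, so F = 78.09 / 4.61 = 16.9 N.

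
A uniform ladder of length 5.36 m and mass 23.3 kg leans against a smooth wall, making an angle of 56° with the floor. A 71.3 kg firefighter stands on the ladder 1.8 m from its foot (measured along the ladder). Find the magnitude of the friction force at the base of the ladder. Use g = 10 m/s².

Take moments about the foot of the ladder.
Ladder weight 23.3×10 = 233 N acts at 2.68 m along the ladder; its horizontal arm is 2.68·cos56° = 1.499 m → τ = 349.3 N·m clockwise.
Firefighter: 71.3×10 = 713 N at 1.8 m → arm 1.007 m → τ = 718 N·m clockwise.
Wall normal N acts horizontally at the top; its moment arm is the height L sinθ = 5.36·sin56° = 4.444 m, counterclockwise.
Balancing moments: N × 4.444 = 1067, giving N = 240 N.
ΣFx = 0: friction at the foot balances the wall's push, so f = N_wall = 240 N.

f ≈ 240 N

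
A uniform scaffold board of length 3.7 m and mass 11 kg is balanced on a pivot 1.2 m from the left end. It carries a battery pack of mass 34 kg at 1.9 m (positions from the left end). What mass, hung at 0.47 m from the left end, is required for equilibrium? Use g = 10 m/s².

m ≈ 42.4 kg

Choose the pivot (at 1.2 m from the left end) as the axis so the support reaction has zero arm there.
Beam weight: 11 × 10 = 110 N down at 1.85 m → arm 0.65 m, τ = 110 × 0.65 = 71.5 N·m clockwise.
Battery pack: 34 × 10 = 340 N down at 1.9 m → arm 0.7 m, τ = 340 × 0.7 = 238 N·m clockwise.
Net moment of known loads = 309.5 N·m clockwise.
An unknown mass m at 0.47 m has arm 0.73 m; its moment is m·g·0.73 counterclockwise.
Balancing moments: m × 10 × 0.73 = 309.5, giving m = 309.5 / (10 × 0.73) = 42.4 kg.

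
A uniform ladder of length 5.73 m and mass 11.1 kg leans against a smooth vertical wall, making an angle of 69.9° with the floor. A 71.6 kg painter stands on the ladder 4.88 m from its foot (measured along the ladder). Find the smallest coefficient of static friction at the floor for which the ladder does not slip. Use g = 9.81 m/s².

Choose the foot of the ladder as the axis so the floor normal and friction both act there and drop out.
Ladder weight 11.1×9.81 = 108.9 N acts at 2.865 m along the ladder; its horizontal arm is 2.865·cos69.9° = 0.9846 m → τ = 107.2 N·m clockwise.
Painter: 71.6×9.81 = 702.4 N at 4.88 m → arm 1.677 m → τ = 1178 N·m clockwise.
Wall normal N acts horizontally at the top; its moment arm is the height L sinθ = 5.73·sin69.9° = 5.381 m, counterclockwise.
Balancing moments: N × 5.381 = 1285, giving N = 238.8 N.
ΣFx = 0 ⇒ f = N_wall = 238.8 N. ΣFy = 0 ⇒ N_floor = 811.3 N.
μ_min = f / N_floor = 238.8 / 811.3 = 0.294.

μ_min ≈ 0.294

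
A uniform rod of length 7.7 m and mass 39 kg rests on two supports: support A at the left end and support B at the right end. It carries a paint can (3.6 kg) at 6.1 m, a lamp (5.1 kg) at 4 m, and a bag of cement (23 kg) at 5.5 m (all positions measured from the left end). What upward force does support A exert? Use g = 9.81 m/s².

R_A ≈ 287 N

About support B:
Beam weight: 39 × 9.81 = 382.6 N down at 3.85 m → arm 3.85 m, τ = 382.6 × 3.85 = 1473 N·m counterclockwise.
Paint can: 3.6 × 9.81 = 35.32 N down at 6.1 m → arm 1.6 m, τ = 35.32 × 1.6 = 56.51 N·m counterclockwise.
Lamp: 5.1 × 9.81 = 50.03 N down at 4 m → arm 3.7 m, τ = 50.03 × 3.7 = 185.1 N·m counterclockwise.
Bag of cement: 23 × 9.81 = 225.6 N down at 5.5 m → arm 2.2 m, τ = 225.6 × 2.2 = 496.3 N·m counterclockwise.
Net load moment about support B = 2211 N·m counterclockwise.
Reaction R at support A is upward at 0 m, arm 7.7 m → moment R × 7.7 clockwise.
Στ = 0 ⇒ R × 7.7 = 2211 ⇒ R = 287 N.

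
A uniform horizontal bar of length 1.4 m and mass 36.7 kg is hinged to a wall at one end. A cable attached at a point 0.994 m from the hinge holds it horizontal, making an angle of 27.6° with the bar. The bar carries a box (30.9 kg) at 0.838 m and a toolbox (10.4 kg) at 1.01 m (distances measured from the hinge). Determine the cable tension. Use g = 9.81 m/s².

Choose the hinge as the axis so the unknown hinge reaction has zero arm there.
Beam weight: 36.7 × 9.81 = 360 N down at 0.7 m → arm 0.7 m, τ = 360 × 0.7 = 252 N·m clockwise.
Box: 30.9 × 9.81 = 303.1 N down at 0.838 m → arm 0.838 m, τ = 303.1 × 0.838 = 254 N·m clockwise.
Toolbox: 10.4 × 9.81 = 102 N down at 1.01 m → arm 1.01 m, τ = 102 × 1.01 = 103 N·m clockwise.
Total clockwise load moment = 609 N·m.
The cable tension T acts at 0.994 m; only its component perpendicular to the bar, T sinθ, produces torque. sin 27.6° = 0.4633.
Balancing moments: T × 0.994 × 0.4633 = 609, giving T = 609 / 0.4605 = 1320 N.

T ≈ 1320 N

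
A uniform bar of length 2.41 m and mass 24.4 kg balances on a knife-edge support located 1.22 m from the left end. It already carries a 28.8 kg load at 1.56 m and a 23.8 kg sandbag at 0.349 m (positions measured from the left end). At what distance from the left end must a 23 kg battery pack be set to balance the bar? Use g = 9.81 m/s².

x ≈ 1.71 m from the left end

Take moments about the knife-edge support (at 1.22 m from the left end).
Beam weight: 24.4 × 9.81 = 239.4 N down at 1.205 m → arm 0.015 m, τ = 239.4 × 0.015 = 3.591 N·m counterclockwise.
Load: 28.8 × 9.81 = 282.5 N down at 1.56 m → arm 0.34 m, τ = 282.5 × 0.34 = 96.05 N·m clockwise.
Sandbag: 23.8 × 9.81 = 233.5 N down at 0.349 m → arm 0.871 m, τ = 233.5 × 0.871 = 203.4 N·m counterclockwise.
Net moment of existing loads = 110.9 N·m counterclockwise.
The battery pack weighs 23 × 9.81 = 225.6 N and must supply an equal clockwise moment, so its lever arm about the knife-edge support is 110.9 / 225.6 = 0.492 m.
That puts it at 1.22 + 0.492 = 1.71 m from the left end.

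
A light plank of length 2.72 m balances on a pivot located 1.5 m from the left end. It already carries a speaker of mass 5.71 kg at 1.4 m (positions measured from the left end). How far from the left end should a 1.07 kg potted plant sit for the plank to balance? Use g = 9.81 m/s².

x ≈ 2.03 m from the left end

About the pivot (at 1.5 m from the left end):
Speaker: 5.71 × 9.81 = 56.02 N down at 1.4 m → arm 0.1 m, τ = 56.02 × 0.1 = 5.602 N·m counterclockwise.
Net moment of existing loads = 5.602 N·m counterclockwise.
The potted plant weighs 1.07 × 9.81 = 10.5 N and must supply an equal clockwise moment, so its lever arm about the pivot is 5.602 / 10.5 = 0.534 m.
That puts it at 1.5 + 0.534 = 2.03 m from the left end.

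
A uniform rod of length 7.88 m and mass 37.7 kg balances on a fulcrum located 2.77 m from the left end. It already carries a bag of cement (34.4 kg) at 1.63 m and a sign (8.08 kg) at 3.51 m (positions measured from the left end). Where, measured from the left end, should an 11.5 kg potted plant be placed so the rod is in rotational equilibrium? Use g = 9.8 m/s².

Sum moments about the fulcrum (at 2.77 m from the left end) (the support reaction has zero arm there).
Beam weight: 37.7 × 9.8 = 369.5 N down at 3.94 m → arm 1.17 m, τ = 369.5 × 1.17 = 432.3 N·m clockwise.
Bag of cement: 34.4 × 9.8 = 337.1 N down at 1.63 m → arm 1.14 m, τ = 337.1 × 1.14 = 384.3 N·m counterclockwise.
Sign: 8.08 × 9.8 = 79.18 N down at 3.51 m → arm 0.74 m, τ = 79.18 × 0.74 = 58.59 N·m clockwise.
Net moment of existing loads = 106.6 N·m clockwise.
The potted plant weighs 11.5 × 9.8 = 112.7 N and must supply an equal counterclockwise moment, so its lever arm about the fulcrum is 106.6 / 112.7 = 0.946 m.
That puts it at 2.77 − 0.946 = 1.82 m from the left end.

x ≈ 1.82 m from the left end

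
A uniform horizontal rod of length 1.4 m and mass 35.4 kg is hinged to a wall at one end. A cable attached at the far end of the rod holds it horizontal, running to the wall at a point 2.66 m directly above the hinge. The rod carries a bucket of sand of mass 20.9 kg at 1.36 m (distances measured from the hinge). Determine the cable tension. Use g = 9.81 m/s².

About the hinge:
Beam weight: 35.4 × 9.81 = 347.3 N down at 0.7 m → arm 0.7 m, τ = 347.3 × 0.7 = 243.1 N·m clockwise.
Bucket of sand: 20.9 × 9.81 = 205 N down at 1.36 m → arm 1.36 m, τ = 205 × 1.36 = 278.8 N·m clockwise.
Total clockwise load moment = 521.9 N·m.
The cable tension T acts at 1.4 m; only its component perpendicular to the rod, T sinθ, produces torque. sinθ = h/√(h²+d²) = 2.66/√(2.66²+1.4²) = 0.8849.
Balancing moments: T × 1.4 × 0.8849 = 521.9, giving T = 521.9 / 1.239 = 421 N.

T ≈ 421 N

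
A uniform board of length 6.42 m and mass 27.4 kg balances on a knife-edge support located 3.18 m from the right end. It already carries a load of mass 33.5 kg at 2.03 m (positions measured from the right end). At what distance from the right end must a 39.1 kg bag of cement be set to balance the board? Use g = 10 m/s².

Sum moments about the knife-edge support (at 3.18 m from the right end) (the support reaction has zero arm there).
Beam weight: 27.4 × 10 = 274 N down at 3.21 m → arm 0.03 m, τ = 274 × 0.03 = 8.22 N·m counterclockwise.
Load: 33.5 × 10 = 335 N down at 2.03 m → arm 1.15 m, τ = 335 × 1.15 = 385.2 N·m clockwise.
Net moment of existing loads = 377 N·m clockwise.
The bag of cement weighs 39.1 × 10 = 391 N and must supply an equal counterclockwise moment, so its lever arm about the knife-edge support is 377 / 391 = 0.964 m.
That puts it at 3.18 + 0.964 = 4.14 m from the right end.

x ≈ 4.14 m from the right end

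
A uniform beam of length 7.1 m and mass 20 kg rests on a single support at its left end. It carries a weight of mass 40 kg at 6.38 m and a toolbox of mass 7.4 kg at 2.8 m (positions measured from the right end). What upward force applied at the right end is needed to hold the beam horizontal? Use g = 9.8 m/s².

F ≈ 182 N

Sum moments about the left end (the unknown pivot reaction has zero arm there).
Beam weight: 20 × 9.8 = 196 N down at 3.55 m → arm 3.55 m, τ = 196 × 3.55 = 695.8 N·m clockwise.
Weight: 40 × 9.8 = 392 N down at 6.38 m → arm 0.72 m, τ = 392 × 0.72 = 282.2 N·m clockwise.
Toolbox: 7.4 × 9.8 = 72.52 N down at 2.8 m → arm 4.3 m, τ = 72.52 × 4.3 = 311.8 N·m clockwise.
Net moment of the loads = 1290 N·m clockwise.
The upward force F acts at the right end, arm 7.1 m, giving F × 7.1 counterclockwise.
Balancing moments: F × 7.1 = 1290, giving F = 1290 / 7.1 = 182 N.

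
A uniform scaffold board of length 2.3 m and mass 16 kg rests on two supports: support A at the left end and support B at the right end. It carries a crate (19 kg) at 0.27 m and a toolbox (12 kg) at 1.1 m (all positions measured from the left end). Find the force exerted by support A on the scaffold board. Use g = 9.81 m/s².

Taking torques about support B:
Beam weight: 16 × 9.81 = 157 N down at 1.15 m → arm 1.15 m, τ = 157 × 1.15 = 180.5 N·m counterclockwise.
Crate: 19 × 9.81 = 186.4 N down at 0.27 m → arm 2.03 m, τ = 186.4 × 2.03 = 378.4 N·m counterclockwise.
Toolbox: 12 × 9.81 = 117.7 N down at 1.1 m → arm 1.2 m, τ = 117.7 × 1.2 = 141.2 N·m counterclockwise.
Net load moment about support B = 700.1 N·m counterclockwise.
Reaction R at support A is upward at 0 m, arm 2.3 m → moment R × 2.3 clockwise.
For rotational equilibrium, R × 2.3 = 700.1, so R = 304 N.

R_A ≈ 304 N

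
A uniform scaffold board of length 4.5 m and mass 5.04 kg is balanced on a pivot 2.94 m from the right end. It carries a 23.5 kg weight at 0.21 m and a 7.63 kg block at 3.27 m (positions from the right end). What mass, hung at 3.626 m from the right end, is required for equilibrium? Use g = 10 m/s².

m ≈ 94.9 kg

Sum moments about the pivot (at 2.94 m from the right end) (the support reaction has zero arm there).
Beam weight: 5.04 × 10 = 50.4 N down at 2.25 m → arm 0.69 m, τ = 50.4 × 0.69 = 34.78 N·m clockwise.
Weight: 23.5 × 10 = 235 N down at 0.21 m → arm 2.73 m, τ = 235 × 2.73 = 641.5 N·m clockwise.
Block: 7.63 × 10 = 76.3 N down at 3.27 m → arm 0.33 m, τ = 76.3 × 0.33 = 25.18 N·m counterclockwise.
Net moment of known loads = 651.1 N·m clockwise.
An unknown mass m at 3.626 m has arm 0.686 m; its moment is m·g·0.686 counterclockwise.
For rotational equilibrium, m × 10 × 0.686 = 651.1, so m = 651.1 / (10 × 0.686) = 94.9 kg.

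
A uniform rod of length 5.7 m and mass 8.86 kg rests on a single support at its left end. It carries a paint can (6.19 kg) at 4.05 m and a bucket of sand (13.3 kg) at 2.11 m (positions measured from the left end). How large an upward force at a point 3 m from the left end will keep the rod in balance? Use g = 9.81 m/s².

F ≈ 256 N

About the left end:
Beam weight: 8.86 × 9.81 = 86.92 N down at 2.85 m → arm 2.85 m, τ = 86.92 × 2.85 = 247.7 N·m clockwise.
Paint can: 6.19 × 9.81 = 60.72 N down at 4.05 m → arm 4.05 m, τ = 60.72 × 4.05 = 245.9 N·m clockwise.
Bucket of sand: 13.3 × 9.81 = 130.5 N down at 2.11 m → arm 2.11 m, τ = 130.5 × 2.11 = 275.4 N·m clockwise.
Net moment of the loads = 769 N·m clockwise.
The upward force F acts at a point 3 m from the left end, arm 3 m, giving F × 3 counterclockwise.
Στ = 0 ⇒ F × 3 = 769 ⇒ F = 769 / 3 = 256 N.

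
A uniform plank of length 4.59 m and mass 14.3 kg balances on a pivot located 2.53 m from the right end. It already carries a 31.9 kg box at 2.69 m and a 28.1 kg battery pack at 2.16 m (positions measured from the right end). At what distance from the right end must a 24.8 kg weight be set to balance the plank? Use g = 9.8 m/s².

Sum moments about the pivot (at 2.53 m from the right end) (the support reaction has zero arm there).
Beam weight: 14.3 × 9.8 = 140.1 N down at 2.295 m → arm 0.235 m, τ = 140.1 × 0.235 = 32.92 N·m clockwise.
Box: 31.9 × 9.8 = 312.6 N down at 2.69 m → arm 0.16 m, τ = 312.6 × 0.16 = 50.02 N·m counterclockwise.
Battery pack: 28.1 × 9.8 = 275.4 N down at 2.16 m → arm 0.37 m, τ = 275.4 × 0.37 = 101.9 N·m clockwise.
Net moment of existing loads = 84.8 N·m clockwise.
The weight weighs 24.8 × 9.8 = 243 N and must supply an equal counterclockwise moment, so its lever arm about the pivot is 84.8 / 243 = 0.349 m.
That puts it at 2.53 + 0.349 = 2.88 m from the right end.

x ≈ 2.88 m from the right end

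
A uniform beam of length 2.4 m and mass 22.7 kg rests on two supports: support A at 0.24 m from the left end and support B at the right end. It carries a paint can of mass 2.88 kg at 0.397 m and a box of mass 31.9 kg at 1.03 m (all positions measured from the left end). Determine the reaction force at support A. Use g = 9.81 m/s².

Choose support B as the axis so its reaction then has zero moment arm.
Beam weight: 22.7 × 9.81 = 222.7 N down at 1.2 m → arm 1.2 m, τ = 222.7 × 1.2 = 267.2 N·m counterclockwise.
Paint can: 2.88 × 9.81 = 28.25 N down at 0.397 m → arm 2.003 m, τ = 28.25 × 2.003 = 56.58 N·m counterclockwise.
Box: 31.9 × 9.81 = 312.9 N down at 1.03 m → arm 1.37 m, τ = 312.9 × 1.37 = 428.7 N·m counterclockwise.
Net load moment about support B = 752.5 N·m counterclockwise.
Reaction R at support A is upward at 0.24 m, arm 2.16 m → moment R × 2.16 clockwise.
Balancing moments: R × 2.16 = 752.5, giving R = 348 N.

R_A ≈ 348 N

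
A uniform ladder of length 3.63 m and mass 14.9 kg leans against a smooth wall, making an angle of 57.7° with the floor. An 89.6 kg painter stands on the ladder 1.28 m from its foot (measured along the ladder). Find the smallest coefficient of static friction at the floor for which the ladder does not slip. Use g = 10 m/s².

μ_min ≈ 0.236

Take moments about the foot of the ladder.
Ladder weight 14.9×10 = 149 N acts at 1.815 m along the ladder; its horizontal arm is 1.815·cos57.7° = 0.9698 m → τ = 144.5 N·m clockwise.
Painter: 89.6×10 = 896 N at 1.28 m → arm 0.684 m → τ = 612.9 N·m clockwise.
Wall normal N acts horizontally at the top; its moment arm is the height L sinθ = 3.63·sin57.7° = 3.068 m, counterclockwise.
Στ = 0 ⇒ N × 3.068 = 757.4 ⇒ N = 246.9 N.
ΣFx = 0 ⇒ f = N_wall = 246.9 N. ΣFy = 0 ⇒ N_floor = 1045 N.
μ_min = f / N_floor = 246.9 / 1045 = 0.236.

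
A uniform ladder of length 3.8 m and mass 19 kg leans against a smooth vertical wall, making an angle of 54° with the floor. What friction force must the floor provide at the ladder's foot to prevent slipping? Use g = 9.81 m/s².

Sum moments about the foot of the ladder (the floor normal and friction both act there and drop out).
Ladder weight 19×9.81 = 186.4 N acts at 1.9 m along the ladder; its horizontal arm is 1.9·cos54° = 1.117 m → τ = 208.2 N·m clockwise.
Wall normal N acts horizontally at the top; its moment arm is the height L sinθ = 3.8·sin54° = 3.074 m, counterclockwise.
For rotational equilibrium, N × 3.074 = 208.2, so N = 67.7 N.
ΣFx = 0: friction at the foot balances the wall's push, so f = N_wall = 67.7 N.

f ≈ 67.7 N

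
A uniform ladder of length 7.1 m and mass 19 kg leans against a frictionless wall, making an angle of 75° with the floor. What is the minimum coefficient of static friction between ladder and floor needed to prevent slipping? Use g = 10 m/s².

Choose the foot of the ladder as the axis so the floor normal and friction both act there and drop out.
Ladder weight 19×10 = 190 N acts at 3.55 m along the ladder; its horizontal arm is 3.55·cos75° = 0.9188 m → τ = 174.6 N·m clockwise.
Wall normal N acts horizontally at the top; its moment arm is the height L sinθ = 7.1·sin75° = 6.858 m, counterclockwise.
Στ = 0 ⇒ N × 6.858 = 174.6 ⇒ N = 25.46 N.
ΣFx = 0 ⇒ f = N_wall = 25.46 N. ΣFy = 0 ⇒ N_floor = 190 N.
μ_min = f / N_floor = 25.46 / 190 = 0.134.

μ_min ≈ 0.134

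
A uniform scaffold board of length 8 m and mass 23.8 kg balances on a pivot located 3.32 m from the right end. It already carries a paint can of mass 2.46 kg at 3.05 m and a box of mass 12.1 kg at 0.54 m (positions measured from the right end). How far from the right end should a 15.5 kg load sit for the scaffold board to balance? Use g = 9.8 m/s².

Sum moments about the pivot (at 3.32 m from the right end) (the support reaction has zero arm there).
Beam weight: 23.8 × 9.8 = 233.2 N down at 4 m → arm 0.68 m, τ = 233.2 × 0.68 = 158.6 N·m counterclockwise.
Paint can: 2.46 × 9.8 = 24.11 N down at 3.05 m → arm 0.27 m, τ = 24.11 × 0.27 = 6.51 N·m clockwise.
Box: 12.1 × 9.8 = 118.6 N down at 0.54 m → arm 2.78 m, τ = 118.6 × 2.78 = 329.7 N·m clockwise.
Net moment of existing loads = 177.6 N·m clockwise.
The load weighs 15.5 × 9.8 = 151.9 N and must supply an equal counterclockwise moment, so its lever arm about the pivot is 177.6 / 151.9 = 1.17 m.
That puts it at 3.32 + 1.17 = 4.49 m from the right end.

x ≈ 4.49 m from the right end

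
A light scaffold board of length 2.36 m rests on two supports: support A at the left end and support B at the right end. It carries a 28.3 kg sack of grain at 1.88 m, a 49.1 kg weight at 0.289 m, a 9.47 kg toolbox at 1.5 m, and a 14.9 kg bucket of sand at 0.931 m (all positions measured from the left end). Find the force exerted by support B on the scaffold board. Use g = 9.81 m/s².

Sum moments about support A (its reaction then has zero moment arm).
Sack of grain: 28.3 × 9.81 = 277.6 N down at 1.88 m → arm 1.88 m, τ = 277.6 × 1.88 = 521.9 N·m clockwise.
Weight: 49.1 × 9.81 = 481.7 N down at 0.289 m → arm 0.289 m, τ = 481.7 × 0.289 = 139.2 N·m clockwise.
Toolbox: 9.47 × 9.81 = 92.9 N down at 1.5 m → arm 1.5 m, τ = 92.9 × 1.5 = 139.4 N·m clockwise.
Bucket of sand: 14.9 × 9.81 = 146.2 N down at 0.931 m → arm 0.931 m, τ = 146.2 × 0.931 = 136.1 N·m clockwise.
Net load moment about support A = 936.6 N·m clockwise.
Reaction R at support B is upward at 2.36 m, arm 2.36 m → moment R × 2.36 counterclockwise.
Balancing moments: R × 2.36 = 936.6, giving R = 397 N.

R_B ≈ 397 N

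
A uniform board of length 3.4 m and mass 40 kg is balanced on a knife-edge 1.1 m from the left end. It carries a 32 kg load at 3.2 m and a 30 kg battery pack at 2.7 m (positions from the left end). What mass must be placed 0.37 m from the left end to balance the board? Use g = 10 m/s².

Choose the knife-edge (at 1.1 m from the left end) as the axis so the support reaction has zero arm there.
Beam weight: 40 × 10 = 400 N down at 1.7 m → arm 0.6 m, τ = 400 × 0.6 = 240 N·m clockwise.
Load: 32 × 10 = 320 N down at 3.2 m → arm 2.1 m, τ = 320 × 2.1 = 672 N·m clockwise.
Battery pack: 30 × 10 = 300 N down at 2.7 m → arm 1.6 m, τ = 300 × 1.6 = 480 N·m clockwise.
Net moment of known loads = 1392 N·m clockwise.
An unknown mass m at 0.37 m has arm 0.73 m; its moment is m·g·0.73 counterclockwise.
Στ = 0 ⇒ m × 10 × 0.73 = 1392 ⇒ m = 1392 / (10 × 0.73) = 191 kg.

m ≈ 191 kg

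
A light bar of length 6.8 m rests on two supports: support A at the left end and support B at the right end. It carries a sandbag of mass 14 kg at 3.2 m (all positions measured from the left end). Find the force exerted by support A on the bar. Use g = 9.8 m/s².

Take moments about support B.
Sandbag: 14 × 9.8 = 137.2 N down at 3.2 m → arm 3.6 m, τ = 137.2 × 3.6 = 493.9 N·m counterclockwise.
Net load moment about support B = 493.9 N·m counterclockwise.
Reaction R at support A is upward at 0 m, arm 6.8 m → moment R × 6.8 clockwise.
Στ = 0 ⇒ R × 6.8 = 493.9 ⇒ R = 72.6 N.

R_A ≈ 72.6 N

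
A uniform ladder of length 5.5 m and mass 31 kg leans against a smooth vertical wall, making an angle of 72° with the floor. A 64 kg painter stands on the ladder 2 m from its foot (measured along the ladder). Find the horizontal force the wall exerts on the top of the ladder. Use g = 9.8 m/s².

N_wall ≈ 123 N

About the foot of the ladder:
Ladder weight 31×9.8 = 303.8 N acts at 2.75 m along the ladder; its horizontal arm is 2.75·cos72° = 0.8498 m → τ = 258.2 N·m clockwise.
Painter: 64×9.8 = 627.2 N at 2 m → arm 0.618 m → τ = 387.6 N·m clockwise.
Wall normal N acts horizontally at the top; its moment arm is the height L sinθ = 5.5·sin72° = 5.231 m, counterclockwise.
Setting net torque to zero: N × 5.231 = 645.8 → N = 123 N.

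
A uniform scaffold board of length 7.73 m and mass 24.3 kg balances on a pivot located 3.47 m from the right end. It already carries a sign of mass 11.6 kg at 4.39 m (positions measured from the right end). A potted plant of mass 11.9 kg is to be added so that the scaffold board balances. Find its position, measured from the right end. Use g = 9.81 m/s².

x ≈ 1.77 m from the right end

Take moments about the pivot (at 3.47 m from the right end).
Beam weight: 24.3 × 9.81 = 238.4 N down at 3.865 m → arm 0.395 m, τ = 238.4 × 0.395 = 94.17 N·m counterclockwise.
Sign: 11.6 × 9.81 = 113.8 N down at 4.39 m → arm 0.92 m, τ = 113.8 × 0.92 = 104.7 N·m counterclockwise.
Net moment of existing loads = 198.9 N·m counterclockwise.
The potted plant weighs 11.9 × 9.81 = 116.7 N and must supply an equal clockwise moment, so its lever arm about the pivot is 198.9 / 116.7 = 1.7 m.
That puts it at 3.47 − 1.7 = 1.77 m from the right end.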